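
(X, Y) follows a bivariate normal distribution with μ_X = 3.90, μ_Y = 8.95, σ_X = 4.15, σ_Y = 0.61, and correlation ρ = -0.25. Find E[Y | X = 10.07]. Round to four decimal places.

8.7233

For a bivariate normal, E[Y | X=x] = μ_Y + ρ·(σ_Y/σ_X)·(x − μ_X).
E[Y | X=10.07] = 8.95 + (-0.25)·(0.61/4.15)·(10.07 − (3.90)) = 8.95 + (-0.036747)·(6.17) = 8.7233.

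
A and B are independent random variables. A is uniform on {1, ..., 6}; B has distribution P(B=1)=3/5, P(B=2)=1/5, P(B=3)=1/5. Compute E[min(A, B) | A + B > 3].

P(A + B > 3) = 23/30.
Summing min(A,B)·P(x,y) over outcomes with A + B > 3 gives 37/30.
E[min(A, B) | A + B > 3] = (37/30) / (23/30) = 37/23.

37/23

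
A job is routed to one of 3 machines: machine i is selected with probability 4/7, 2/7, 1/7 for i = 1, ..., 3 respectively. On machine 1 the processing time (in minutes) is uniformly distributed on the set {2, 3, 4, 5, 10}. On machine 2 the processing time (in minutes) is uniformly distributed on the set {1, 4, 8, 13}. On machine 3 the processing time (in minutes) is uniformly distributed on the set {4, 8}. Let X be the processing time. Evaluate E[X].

191/35

E[X | machine 1] = (2+3+4+5+10)/5 = 24/5.
E[X | machine 2] = (1+4+8+13)/4 = 13/2.
E[X | machine 3] = (4+8)/2 = 6.
By the law of total expectation,
E[X] = (4/7)·(24/5) + (2/7)·(13/2) + (1/7)·(6) = 191/35.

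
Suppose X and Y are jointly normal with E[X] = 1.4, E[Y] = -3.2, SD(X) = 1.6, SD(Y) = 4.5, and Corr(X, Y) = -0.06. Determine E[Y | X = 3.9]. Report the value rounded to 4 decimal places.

E[Y | X=x] = μ_Y + ρ(σ_Y/σ_X)(x − μ_X) for jointly normal variables.
E[Y | X=3.9] = -3.2 + (-0.06)·(4.5/1.6)·(3.9 − (1.4)) = -3.2 + (-0.16875)·(2.5) = -3.6219.

-3.6219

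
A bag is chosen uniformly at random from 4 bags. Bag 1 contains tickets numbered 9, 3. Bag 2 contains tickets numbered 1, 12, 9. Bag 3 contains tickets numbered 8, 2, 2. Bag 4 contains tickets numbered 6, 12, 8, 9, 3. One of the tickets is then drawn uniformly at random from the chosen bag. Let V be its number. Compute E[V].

187/30

E[V | bag 1] = (9+3)/2 = 6.
E[V | bag 2] = (1+12+9)/3 = 22/3.
E[V | bag 3] = (8+2+2)/3 = 4.
E[V | bag 4] = (6+12+8+9+3)/5 = 38/5.
By the law of total expectation,
E[V] = (1/4)·(6) + (1/4)·(22/3) + (1/4)·(4) + (1/4)·(38/5) = 187/30.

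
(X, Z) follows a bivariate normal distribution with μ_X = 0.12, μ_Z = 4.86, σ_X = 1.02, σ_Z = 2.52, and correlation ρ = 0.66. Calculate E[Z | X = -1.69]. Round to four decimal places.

1.9086

For a bivariate normal, E[Z | X=x] = μ_Z + ρ·(σ_Z/σ_X)·(x − μ_X).
E[Z | X=-1.69] = 4.86 + (0.66)·(2.52/1.02)·(-1.69 − (0.12)) = 4.86 + (1.6306)·(-1.81) = 1.9086.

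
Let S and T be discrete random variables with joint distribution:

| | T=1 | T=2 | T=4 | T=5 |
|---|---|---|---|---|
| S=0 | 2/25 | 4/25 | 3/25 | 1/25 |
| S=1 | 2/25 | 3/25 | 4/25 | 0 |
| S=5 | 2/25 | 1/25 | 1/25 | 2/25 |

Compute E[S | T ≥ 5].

10/3

P(T ≥ 5) = 3/25.
Summing S·P(S=x,T=y) over the conditioning event gives 2/5.
E[S | T ≥ 5] = (2/5) / (3/25) = 10/3.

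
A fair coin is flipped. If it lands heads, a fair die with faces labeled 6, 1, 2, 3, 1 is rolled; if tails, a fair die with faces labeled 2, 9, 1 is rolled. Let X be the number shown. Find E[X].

E[X | heads] = (6+1+2+3+1)/5 = 13/5.
E[X | tails] = (2+9+1)/3 = 4.
By the law of total expectation,
E[X] = (1/2)·(13/5) + (1/2)·(4) = 33/10.

33/10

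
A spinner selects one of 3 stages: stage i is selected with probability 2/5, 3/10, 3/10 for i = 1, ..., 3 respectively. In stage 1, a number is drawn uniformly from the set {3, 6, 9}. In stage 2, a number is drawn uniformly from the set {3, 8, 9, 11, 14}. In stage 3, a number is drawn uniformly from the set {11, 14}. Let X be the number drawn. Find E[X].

E[X | stage 1] = (3+6+9)/3 = 6.
E[X | stage 2] = (3+8+9+11+14)/5 = 9.
E[X | stage 3] = (11+14)/2 = 25/2.
E[X] = (2/5)·(6) + (3/10)·(9) + (3/10)·(25/2) = 177/20.

177/20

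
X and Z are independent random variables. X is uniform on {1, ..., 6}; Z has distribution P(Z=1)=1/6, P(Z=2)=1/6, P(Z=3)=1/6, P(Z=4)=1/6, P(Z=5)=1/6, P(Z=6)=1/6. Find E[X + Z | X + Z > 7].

P(X + Z > 7) = 5/12.
Summing (X+Z)·P(x,y) over outcomes with X + Z > 7 gives 35/9.
E[X + Z | X + Z > 7] = (35/9) / (5/12) = 28/3.

28/3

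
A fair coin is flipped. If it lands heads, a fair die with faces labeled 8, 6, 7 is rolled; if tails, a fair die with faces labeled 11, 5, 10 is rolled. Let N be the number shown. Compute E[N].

E[N | heads] = (8+6+7)/3 = 7.
E[N | tails] = (11+5+10)/3 = 26/3.
By the law of total expectation,
E[N] = (1/2)·(7) + (1/2)·(26/3) = 47/6.

47/6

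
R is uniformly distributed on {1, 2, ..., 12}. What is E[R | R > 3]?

8

Given R > 3, R is equally likely to be any of {4, 5, 6, 7, 8, 9, 10, 11, 12}.
E[R | R > 3] = (4 + 5 + 6 + 7 + 8 + 9 + 10 + 11 + 12) / 9 = 8.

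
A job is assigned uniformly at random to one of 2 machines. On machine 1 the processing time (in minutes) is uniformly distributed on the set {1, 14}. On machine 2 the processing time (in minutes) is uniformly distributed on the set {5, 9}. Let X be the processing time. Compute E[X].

E[X | machine 1] = (1+14)/2 = 15/2.
E[X | machine 2] = (5+9)/2 = 7.
E[X] = (1/2)·(15/2) + (1/2)·(7) = 29/4.

29/4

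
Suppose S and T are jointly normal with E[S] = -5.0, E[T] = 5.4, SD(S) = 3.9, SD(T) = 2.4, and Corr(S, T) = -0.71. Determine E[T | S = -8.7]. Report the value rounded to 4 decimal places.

7.0166

The regression of T on S has slope ρ·σ_T/σ_S and passes through (μ_S, μ_T).
E[T | S=-8.7] = 5.4 + (-0.71)·(2.4/3.9)·(-8.7 − (-5.0)) = 5.4 + (-0.43692)·(-3.7) = 7.0166.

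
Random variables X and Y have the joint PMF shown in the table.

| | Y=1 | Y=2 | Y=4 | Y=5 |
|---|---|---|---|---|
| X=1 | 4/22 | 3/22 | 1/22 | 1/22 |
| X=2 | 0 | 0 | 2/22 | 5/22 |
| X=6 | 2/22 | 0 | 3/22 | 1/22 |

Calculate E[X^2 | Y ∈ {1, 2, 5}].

P(Y ∈ {1, 2, 5}) = 8/11.
Σ X^2·P over the event = 1·(4/22) + 1·(3/22) + 1·(1/22) + 4·(5/22) + 36·(2/22) + 36·(1/22) = 68/11.
E[X^2 | Y ∈ {1, 2, 5}] = (68/11) / (8/11) = 17/2.

17/2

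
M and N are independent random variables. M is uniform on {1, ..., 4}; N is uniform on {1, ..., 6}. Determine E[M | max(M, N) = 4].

Outcomes with max(M, N) = 4: (1,4), (2,4), (3,4), (4,1), (4,2), (4,3), (4,4), each with probability 1/24.
E[M | max(M, N) = 4] = (1 + 2 + 3 + 4 + 4 + 4 + 4) / 7 = 22/7.

22/7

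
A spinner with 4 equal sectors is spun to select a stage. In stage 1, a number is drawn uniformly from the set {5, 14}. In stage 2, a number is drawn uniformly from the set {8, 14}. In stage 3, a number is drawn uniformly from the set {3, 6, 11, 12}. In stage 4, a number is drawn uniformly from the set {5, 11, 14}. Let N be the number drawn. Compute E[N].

E[N | stage 1] = (5+14)/2 = 19/2.
E[N | stage 2] = (8+14)/2 = 11.
E[N | stage 3] = (3+6+11+12)/4 = 8.
E[N | stage 4] = (5+11+14)/3 = 10.
E[N] = (1/4)·(19/2) + (1/4)·(11) + (1/4)·(8) + (1/4)·(10) = 77/8.

77/8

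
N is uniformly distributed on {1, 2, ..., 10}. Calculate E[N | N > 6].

Given N > 6, N is equally likely to be any of {7, 8, 9, 10}.
E[N | N > 6] = (7 + 8 + 9 + 10) / 4 = 17/2.

17/2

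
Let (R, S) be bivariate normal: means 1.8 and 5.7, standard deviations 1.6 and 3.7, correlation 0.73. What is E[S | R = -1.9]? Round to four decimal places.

-0.5461

The regression of S on R has slope ρ·σ_S/σ_R and passes through (μ_R, μ_S).
E[S | R=-1.9] = 5.7 + (0.73)·(3.7/1.6)·(-1.9 − (1.8)) = 5.7 + (1.68813)·(-3.7) = -0.5461.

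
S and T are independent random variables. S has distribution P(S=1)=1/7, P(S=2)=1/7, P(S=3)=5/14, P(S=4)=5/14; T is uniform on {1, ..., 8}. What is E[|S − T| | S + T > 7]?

16/5

P(S + T > 7) = 55/112.
Summing |S−T|·P(x,y) over outcomes with S + T > 7 gives 11/7.
E[|S − T| | S + T > 7] = (11/7) / (55/112) = 16/5.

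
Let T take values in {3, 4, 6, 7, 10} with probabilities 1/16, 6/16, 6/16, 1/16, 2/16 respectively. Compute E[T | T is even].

40/7

P(T is even) = 7/8.
Σ over the event: 4·3/8 + 6·3/8 + 10·1/8 = 5.
E[T | T is even] = (5) / (7/8) = 40/7.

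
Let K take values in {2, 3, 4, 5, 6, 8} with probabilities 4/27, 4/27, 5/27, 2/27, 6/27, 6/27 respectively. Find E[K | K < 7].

P(K < 7) = 7/9.
Σ over the event: 2·4/27 + 3·4/27 + 4·5/27 + 5·2/27 + 6·2/9 = 86/27.
E[K | K < 7] = (86/27) / (7/9) = 86/21.

86/21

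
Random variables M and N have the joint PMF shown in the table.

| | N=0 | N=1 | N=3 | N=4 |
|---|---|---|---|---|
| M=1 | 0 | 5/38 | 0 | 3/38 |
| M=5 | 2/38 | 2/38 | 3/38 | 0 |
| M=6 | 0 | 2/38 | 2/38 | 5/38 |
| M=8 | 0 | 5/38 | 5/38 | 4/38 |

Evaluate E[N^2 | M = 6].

P(M = 6) = 9/38.
Σ N^2·P over the event = 1·(2/38) + 9·(2/38) + 16·(5/38) = 50/19.
E[N^2 | M = 6] = (50/19) / (9/38) = 100/9.

100/9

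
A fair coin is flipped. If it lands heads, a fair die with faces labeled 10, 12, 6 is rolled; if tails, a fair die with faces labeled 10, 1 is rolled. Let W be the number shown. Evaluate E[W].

E[W | heads] = (10+12+6)/3 = 28/3.
E[W | tails] = (10+1)/2 = 11/2.
E[W] = (1/2)·(28/3) + (1/2)·(11/2) = 89/12.

89/12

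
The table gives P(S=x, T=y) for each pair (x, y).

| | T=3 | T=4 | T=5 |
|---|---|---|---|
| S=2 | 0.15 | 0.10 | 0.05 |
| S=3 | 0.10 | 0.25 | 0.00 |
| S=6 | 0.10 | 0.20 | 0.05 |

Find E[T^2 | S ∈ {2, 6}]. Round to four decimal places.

14.6923

P(S ∈ {2, 6}) = 0.65.
Σ T^2·P over the event = 9·(0.15) + 16·(0.10) + 25·(0.05) + 9·(0.10) + 16·(0.20) + 25·(0.05) = 9.55.
E[T^2 | S ∈ {2, 6}] = (9.55) / (0.65) = 14.6923.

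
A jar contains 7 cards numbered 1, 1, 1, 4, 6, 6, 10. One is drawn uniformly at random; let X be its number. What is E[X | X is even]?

13/2

P(X is even) = 4/7.
Σ over the event: 4·1/7 + 6·2/7 + 10·1/7 = 26/7.
E[X | X is even] = (26/7) / (4/7) = 13/2.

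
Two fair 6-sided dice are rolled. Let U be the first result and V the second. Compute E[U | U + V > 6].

13/3

P(U + V > 6) = 7/12.
Summing U·P(x,y) over outcomes with U + V > 6 gives 91/36.
E[U | U + V > 6] = (91/36) / (7/12) = 13/3.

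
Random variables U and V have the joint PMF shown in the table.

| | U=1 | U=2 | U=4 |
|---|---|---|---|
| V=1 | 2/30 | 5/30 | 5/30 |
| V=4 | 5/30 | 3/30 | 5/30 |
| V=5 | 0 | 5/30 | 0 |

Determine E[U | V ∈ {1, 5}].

P(V ∈ {1, 5}) = 17/30.
Σ U·P over the event = 1·(2/30) + 2·(5/30) + 2·(5/30) + 4·(5/30) = 7/5.
E[U | V ∈ {1, 5}] = (7/5) / (17/30) = 42/17.

42/17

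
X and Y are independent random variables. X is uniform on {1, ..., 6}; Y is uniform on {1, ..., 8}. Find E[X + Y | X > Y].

P(X > Y) = 5/16.
Summing (X+Y)·P(x,y) over outcomes with X > Y gives 35/16.
E[X + Y | X > Y] = (35/16) / (5/16) = 7.

7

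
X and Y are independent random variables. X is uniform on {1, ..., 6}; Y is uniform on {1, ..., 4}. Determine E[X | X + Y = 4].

2

Outcomes with X + Y = 4: (1,3), (2,2), (3,1), each with probability 1/24.
E[X | X + Y = 4] = (1 + 2 + 3) / 3 = 2.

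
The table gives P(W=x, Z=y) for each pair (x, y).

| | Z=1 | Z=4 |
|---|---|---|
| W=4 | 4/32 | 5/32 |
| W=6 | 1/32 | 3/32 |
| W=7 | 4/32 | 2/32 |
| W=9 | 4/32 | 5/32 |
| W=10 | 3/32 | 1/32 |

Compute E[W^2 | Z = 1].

P(Z = 1) = 1/2.
Σ W^2·P over the event = 16·(4/32) + 36·(1/32) + 49·(4/32) + 81·(4/32) + 100·(3/32) = 115/4.
E[W^2 | Z = 1] = (115/4) / (1/2) = 115/2.

115/2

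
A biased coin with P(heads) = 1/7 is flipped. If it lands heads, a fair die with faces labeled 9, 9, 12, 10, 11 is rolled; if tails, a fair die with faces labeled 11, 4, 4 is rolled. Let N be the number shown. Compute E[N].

E[N | heads] = (9+9+12+10+11)/5 = 51/5.
E[N | tails] = (11+4+4)/3 = 19/3.
E[N] = (1/7)·(51/5) + (6/7)·(19/3) = 241/35.

241/35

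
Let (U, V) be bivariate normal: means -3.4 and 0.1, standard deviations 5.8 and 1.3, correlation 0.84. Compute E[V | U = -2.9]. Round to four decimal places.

0.1941

For a bivariate normal, E[V | U=x] = μ_V + ρ·(σ_V/σ_U)·(x − μ_U).
E[V | U=-2.9] = 0.1 + (0.84)·(1.3/5.8)·(-2.9 − (-3.4)) = 0.1 + (0.18828)·(0.5) = 0.1941.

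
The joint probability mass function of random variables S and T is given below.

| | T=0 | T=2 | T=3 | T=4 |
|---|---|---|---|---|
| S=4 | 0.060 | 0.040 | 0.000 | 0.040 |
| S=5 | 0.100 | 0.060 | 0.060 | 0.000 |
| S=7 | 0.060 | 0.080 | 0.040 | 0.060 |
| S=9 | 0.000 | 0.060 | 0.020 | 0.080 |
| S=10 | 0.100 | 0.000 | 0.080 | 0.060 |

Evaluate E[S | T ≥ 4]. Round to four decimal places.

7.9167

P(T ≥ 4) = 0.240.
Σ S·P over the event = 4·(0.040) + 7·(0.060) + 9·(0.080) + 10·(0.060) = 1.900.
E[S | T ≥ 4] = (1.900) / (0.240) = 7.9167.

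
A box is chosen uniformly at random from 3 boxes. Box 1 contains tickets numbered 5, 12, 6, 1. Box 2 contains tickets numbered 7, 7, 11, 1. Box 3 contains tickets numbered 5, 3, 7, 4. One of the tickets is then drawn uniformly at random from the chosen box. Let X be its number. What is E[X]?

23/4

E[X | box 1] = (5+12+6+1)/4 = 6.
E[X | box 2] = (7+7+11+1)/4 = 13/2.
E[X | box 3] = (5+3+7+4)/4 = 19/4.
By the law of total expectation,
E[X] = (1/3)·(6) + (1/3)·(13/2) + (1/3)·(19/4) = 23/4.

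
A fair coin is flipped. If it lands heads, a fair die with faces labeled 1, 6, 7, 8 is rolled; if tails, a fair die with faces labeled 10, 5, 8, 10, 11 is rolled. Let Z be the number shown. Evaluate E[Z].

E[Z | heads] = (1+6+7+8)/4 = 11/2.
E[Z | tails] = (10+5+8+10+11)/5 = 44/5.
E[Z] = (1/2)·(11/2) + (1/2)·(44/5) = 143/20.

143/20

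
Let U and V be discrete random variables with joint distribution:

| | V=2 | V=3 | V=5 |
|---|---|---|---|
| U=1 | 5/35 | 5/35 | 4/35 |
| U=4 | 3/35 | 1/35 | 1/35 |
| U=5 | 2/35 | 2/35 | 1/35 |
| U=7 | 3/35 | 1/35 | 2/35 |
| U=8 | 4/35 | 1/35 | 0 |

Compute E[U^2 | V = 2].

P(V = 2) = 17/35.
Summing U^2·P(U=x,V=y) over the conditioning event gives 506/35.
E[U^2 | V = 2] = (506/35) / (17/35) = 506/17.

506/17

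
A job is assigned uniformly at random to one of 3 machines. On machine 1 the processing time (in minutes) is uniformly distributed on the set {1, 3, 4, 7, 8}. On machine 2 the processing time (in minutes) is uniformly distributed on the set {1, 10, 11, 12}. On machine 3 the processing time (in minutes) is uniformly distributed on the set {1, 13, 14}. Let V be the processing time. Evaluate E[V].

673/90

E[V | machine 1] = (1+3+4+7+8)/5 = 23/5.
E[V | machine 2] = (1+10+11+12)/4 = 17/2.
E[V | machine 3] = (1+13+14)/3 = 28/3.
E[V] = (1/3)·(23/5) + (1/3)·(17/2) + (1/3)·(28/3) = 673/90.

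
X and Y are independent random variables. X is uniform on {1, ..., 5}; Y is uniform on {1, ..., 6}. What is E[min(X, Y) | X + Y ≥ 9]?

Outcomes with X + Y ≥ 9: (3,6), (4,5), (4,6), (5,4), (5,5), (5,6), each with probability 1/30.
E[min(X, Y) | X + Y ≥ 9] = (3 + 4 + 4 + 4 + 5 + 5) / 6 = 25/6.

25/6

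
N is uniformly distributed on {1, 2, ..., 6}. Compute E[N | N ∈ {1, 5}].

P(N ∈ {1, 5}) = 1/3.
Σ over the event: 1·1/6 + 5·1/6 = 1.
E[N | N ∈ {1, 5}] = (1) / (1/3) = 3.

3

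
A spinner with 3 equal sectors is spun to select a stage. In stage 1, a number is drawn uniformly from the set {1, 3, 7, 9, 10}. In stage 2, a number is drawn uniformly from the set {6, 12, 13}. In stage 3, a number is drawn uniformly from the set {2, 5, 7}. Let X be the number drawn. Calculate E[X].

E[X | stage 1] = (1+3+7+9+10)/5 = 6.
E[X | stage 2] = (6+12+13)/3 = 31/3.
E[X | stage 3] = (2+5+7)/3 = 14/3.
By the law of total expectation,
E[X] = (1/3)·(6) + (1/3)·(31/3) + (1/3)·(14/3) = 7.

7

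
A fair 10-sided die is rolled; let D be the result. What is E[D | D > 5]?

Given D > 5, D is equally likely to be any of {6, 7, 8, 9, 10}.
E[D | D > 5] = (6 + 7 + 8 + 9 + 10) / 5 = 8.

8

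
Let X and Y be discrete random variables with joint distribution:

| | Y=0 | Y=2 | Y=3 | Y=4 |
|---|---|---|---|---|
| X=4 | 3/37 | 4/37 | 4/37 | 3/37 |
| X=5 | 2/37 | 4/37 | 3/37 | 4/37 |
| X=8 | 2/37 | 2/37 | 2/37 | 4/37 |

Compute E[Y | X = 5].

P(X = 5) = 13/37.
Σ Y·P over the event = 0·(2/37) + 2·(4/37) + 3·(3/37) + 4·(4/37) = 33/37.
E[Y | X = 5] = (33/37) / (13/37) = 33/13.

33/13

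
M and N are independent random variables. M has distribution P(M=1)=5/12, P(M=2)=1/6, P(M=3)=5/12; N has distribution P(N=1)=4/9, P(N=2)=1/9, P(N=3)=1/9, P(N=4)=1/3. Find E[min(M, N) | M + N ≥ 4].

26/15

P(M + N ≥ 4) = 25/36.
Summing min(M,N)·P(x,y) over outcomes with M + N ≥ 4 gives 65/54.
E[min(M, N) | M + N ≥ 4] = (65/54) / (25/36) = 26/15.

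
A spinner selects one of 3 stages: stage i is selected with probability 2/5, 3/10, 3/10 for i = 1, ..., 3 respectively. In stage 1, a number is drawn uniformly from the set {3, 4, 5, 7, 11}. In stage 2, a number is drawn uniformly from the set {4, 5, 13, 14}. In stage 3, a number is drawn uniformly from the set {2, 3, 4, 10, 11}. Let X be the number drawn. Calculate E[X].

E[X | stage 1] = (3+4+5+7+11)/5 = 6.
E[X | stage 2] = (4+5+13+14)/4 = 9.
E[X | stage 3] = (2+3+4+10+11)/5 = 6.
E[X] = (2/5)·(6) + (3/10)·(9) + (3/10)·(6) = 69/10.

69/10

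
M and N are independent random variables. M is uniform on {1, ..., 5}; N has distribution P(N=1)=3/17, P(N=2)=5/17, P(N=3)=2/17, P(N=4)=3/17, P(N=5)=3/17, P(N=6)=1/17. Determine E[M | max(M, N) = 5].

P(max(M, N) = 5) = 28/85.
Summing M·P(x,y) over outcomes with max(M, N) = 5 gives 22/17.
E[M | max(M, N) = 5] = (22/17) / (28/85) = 55/14.

55/14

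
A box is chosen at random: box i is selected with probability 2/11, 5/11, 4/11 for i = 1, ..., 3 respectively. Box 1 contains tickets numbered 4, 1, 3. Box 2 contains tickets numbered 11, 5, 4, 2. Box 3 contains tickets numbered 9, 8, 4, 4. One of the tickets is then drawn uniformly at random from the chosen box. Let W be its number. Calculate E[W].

347/66

E[W | box 1] = (4+1+3)/3 = 8/3.
E[W | box 2] = (11+5+4+2)/4 = 11/2.
E[W | box 3] = (9+8+4+4)/4 = 25/4.
By the law of total expectation,
E[W] = (2/11)·(8/3) + (5/11)·(11/2) + (4/11)·(25/4) = 347/66.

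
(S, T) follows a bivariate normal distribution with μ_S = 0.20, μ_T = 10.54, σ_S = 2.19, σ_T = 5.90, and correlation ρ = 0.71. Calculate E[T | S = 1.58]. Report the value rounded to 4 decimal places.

E[T | S=x] = μ_T + ρ(σ_T/σ_S)(x − μ_S) for jointly normal variables.
E[T | S=1.58] = 10.54 + (0.71)·(5.90/2.19)·(1.58 − (0.20)) = 10.54 + (1.912785)·(1.38) = 13.1796.

13.1796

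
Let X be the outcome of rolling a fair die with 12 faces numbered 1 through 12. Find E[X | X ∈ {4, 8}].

6

P(X ∈ {4, 8}) = 1/6.
Σ over the event: 4·1/12 + 8·1/12 = 1.
E[X | X ∈ {4, 8}] = (1) / (1/6) = 6.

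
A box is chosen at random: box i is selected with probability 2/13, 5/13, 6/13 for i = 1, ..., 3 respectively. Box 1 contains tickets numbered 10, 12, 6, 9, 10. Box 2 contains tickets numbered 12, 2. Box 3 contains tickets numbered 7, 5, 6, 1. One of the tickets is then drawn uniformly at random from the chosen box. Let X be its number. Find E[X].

E[X | box 1] = (10+12+6+9+10)/5 = 47/5.
E[X | box 2] = (12+2)/2 = 7.
E[X | box 3] = (7+5+6+1)/4 = 19/4.
By the law of total expectation,
E[X] = (2/13)·(47/5) + (5/13)·(7) + (6/13)·(19/4) = 823/130.

823/130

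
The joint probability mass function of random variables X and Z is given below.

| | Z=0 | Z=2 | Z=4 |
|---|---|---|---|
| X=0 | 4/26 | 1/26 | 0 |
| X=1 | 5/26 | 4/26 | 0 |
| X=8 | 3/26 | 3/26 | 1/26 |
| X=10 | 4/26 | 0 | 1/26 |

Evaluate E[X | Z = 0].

P(Z = 0) = 8/13.
Σ X·P over the event = 0·(4/26) + 1·(5/26) + 8·(3/26) + 10·(4/26) = 69/26.
E[X | Z = 0] = (69/26) / (8/13) = 69/16.

69/16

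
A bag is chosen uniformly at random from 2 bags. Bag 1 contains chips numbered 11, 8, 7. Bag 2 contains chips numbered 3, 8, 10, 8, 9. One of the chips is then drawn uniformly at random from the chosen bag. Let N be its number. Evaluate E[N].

E[N | bag 1] = (11+8+7)/3 = 26/3.
E[N | bag 2] = (3+8+10+8+9)/5 = 38/5.
E[N] = (1/2)·(26/3) + (1/2)·(38/5) = 122/15.

122/15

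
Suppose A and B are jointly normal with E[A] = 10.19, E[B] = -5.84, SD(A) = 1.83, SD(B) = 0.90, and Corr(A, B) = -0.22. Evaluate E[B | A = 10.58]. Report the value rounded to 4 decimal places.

For a bivariate normal, E[B | A=x] = μ_B + ρ·(σ_B/σ_A)·(x − μ_A).
E[B | A=10.58] = -5.84 + (-0.22)·(0.90/1.83)·(10.58 − (10.19)) = -5.84 + (-0.1082)·(0.39) = -5.8822.

-5.8822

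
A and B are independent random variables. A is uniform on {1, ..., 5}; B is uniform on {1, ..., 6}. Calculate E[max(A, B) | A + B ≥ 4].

P(A + B ≥ 4) = 9/10.
Summing max(A,B)·P(x,y) over outcomes with A + B ≥ 4 gives 4.
E[max(A, B) | A + B ≥ 4] = (4) / (9/10) = 40/9.

40/9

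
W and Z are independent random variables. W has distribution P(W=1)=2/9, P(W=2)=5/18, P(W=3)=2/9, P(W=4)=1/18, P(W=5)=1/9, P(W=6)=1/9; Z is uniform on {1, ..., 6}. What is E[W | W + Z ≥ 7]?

99/26

P(W + Z ≥ 7) = 13/27.
Summing W·P(x,y) over outcomes with W + Z ≥ 7 gives 11/6.
E[W | W + Z ≥ 7] = (11/6) / (13/27) = 99/26.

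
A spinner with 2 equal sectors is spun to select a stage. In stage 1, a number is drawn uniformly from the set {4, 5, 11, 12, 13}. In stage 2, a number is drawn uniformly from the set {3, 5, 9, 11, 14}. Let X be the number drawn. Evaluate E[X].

E[X | stage 1] = (4+5+11+12+13)/5 = 9.
E[X | stage 2] = (3+5+9+11+14)/5 = 42/5.
By the law of total expectation,
E[X] = (1/2)·(9) + (1/2)·(42/5) = 87/10.

87/10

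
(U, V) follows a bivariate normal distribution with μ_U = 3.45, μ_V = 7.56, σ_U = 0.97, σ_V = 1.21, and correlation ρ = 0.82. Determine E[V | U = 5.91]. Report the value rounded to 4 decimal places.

10.0763

E[V | U=x] = μ_V + ρ(σ_V/σ_U)(x − μ_U) for jointly normal variables.
E[V | U=5.91] = 7.56 + (0.82)·(1.21/0.97)·(5.91 − (3.45)) = 7.56 + (1.0229)·(2.46) = 10.0763.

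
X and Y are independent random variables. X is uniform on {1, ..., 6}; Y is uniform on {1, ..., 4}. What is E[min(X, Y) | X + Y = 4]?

Outcomes with X + Y = 4: (1,3), (2,2), (3,1), each with probability 1/24.
E[min(X, Y) | X + Y = 4] = (1 + 2 + 1) / 3 = 4/3.

4/3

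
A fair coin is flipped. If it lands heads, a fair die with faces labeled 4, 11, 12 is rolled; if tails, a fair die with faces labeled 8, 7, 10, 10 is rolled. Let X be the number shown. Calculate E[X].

71/8

E[X | heads] = (4+11+12)/3 = 9.
E[X | tails] = (8+7+10+10)/4 = 35/4.
E[X] = (1/2)·(9) + (1/2)·(35/4) = 71/8.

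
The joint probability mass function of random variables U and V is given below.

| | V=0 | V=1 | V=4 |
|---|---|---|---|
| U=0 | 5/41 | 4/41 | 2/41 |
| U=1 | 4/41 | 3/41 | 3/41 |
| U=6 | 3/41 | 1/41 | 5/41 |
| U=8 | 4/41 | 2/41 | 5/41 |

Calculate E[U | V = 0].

27/8

P(V = 0) = 16/41.
Σ U·P over the event = 0·(5/41) + 1·(4/41) + 6·(3/41) + 8·(4/41) = 54/41.
E[U | V = 0] = (54/41) / (16/41) = 27/8.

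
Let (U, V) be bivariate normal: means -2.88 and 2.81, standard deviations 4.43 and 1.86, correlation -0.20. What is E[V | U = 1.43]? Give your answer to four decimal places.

For a bivariate normal, E[V | U=x] = μ_V + ρ·(σ_V/σ_U)·(x − μ_U).
E[V | U=1.43] = 2.81 + (-0.20)·(1.86/4.43)·(1.43 − (-2.88)) = 2.81 + (-0.083973)·(4.31) = 2.4481.

2.4481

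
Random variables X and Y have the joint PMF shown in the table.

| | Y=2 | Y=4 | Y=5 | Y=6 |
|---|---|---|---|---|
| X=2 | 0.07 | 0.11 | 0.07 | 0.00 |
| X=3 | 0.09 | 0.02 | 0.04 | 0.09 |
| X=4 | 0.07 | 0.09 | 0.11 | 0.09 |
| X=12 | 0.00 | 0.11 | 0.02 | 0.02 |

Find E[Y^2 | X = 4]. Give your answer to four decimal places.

P(X = 4) = 0.36.
Σ Y^2·P over the event = 4·(0.07) + 16·(0.09) + 25·(0.11) + 36·(0.09) = 7.71.
E[Y^2 | X = 4] = (7.71) / (0.36) = 21.4167.

21.4167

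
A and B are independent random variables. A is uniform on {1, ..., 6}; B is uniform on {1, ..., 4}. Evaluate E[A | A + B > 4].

37/9

P(A + B > 4) = 3/4.
Summing A·P(x,y) over outcomes with A + B > 4 gives 37/12.
E[A | A + B > 4] = (37/12) / (3/4) = 37/9.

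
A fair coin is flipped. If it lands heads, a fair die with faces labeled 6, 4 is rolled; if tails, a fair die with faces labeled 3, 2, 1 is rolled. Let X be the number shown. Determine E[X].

7/2

E[X | heads] = (6+4)/2 = 5.
E[X | tails] = (3+2+1)/3 = 2.
E[X] = (1/2)·(5) + (1/2)·(2) = 7/2.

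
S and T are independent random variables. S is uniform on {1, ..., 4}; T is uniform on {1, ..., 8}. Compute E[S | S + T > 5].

P(S + T > 5) = 11/16.
Summing S·P(x,y) over outcomes with S + T > 5 gives 15/8.
E[S | S + T > 5] = (15/8) / (11/16) = 30/11.

30/11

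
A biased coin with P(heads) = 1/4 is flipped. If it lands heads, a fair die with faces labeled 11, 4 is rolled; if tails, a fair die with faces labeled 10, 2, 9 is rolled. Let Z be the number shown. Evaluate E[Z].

E[Z | heads] = (11+4)/2 = 15/2.
E[Z | tails] = (10+2+9)/3 = 7.
By the law of total expectation,
E[Z] = (1/4)·(15/2) + (3/4)·(7) = 57/8.

57/8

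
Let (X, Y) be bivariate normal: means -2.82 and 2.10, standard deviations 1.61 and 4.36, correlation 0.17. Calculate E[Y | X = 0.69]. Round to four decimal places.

The regression of Y on X has slope ρ·σ_Y/σ_X and passes through (μ_X, μ_Y).
E[Y | X=0.69] = 2.10 + (0.17)·(4.36/1.61)·(0.69 − (-2.82)) = 2.10 + (0.46037)·(3.51) = 3.7159.

3.7159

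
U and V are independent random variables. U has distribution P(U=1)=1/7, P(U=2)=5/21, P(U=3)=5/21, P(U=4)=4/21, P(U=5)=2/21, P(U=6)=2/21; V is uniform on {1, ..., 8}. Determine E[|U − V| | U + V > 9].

P(U + V > 9) = 15/56.
Summing |U−V|·P(x,y) over outcomes with U + V > 9 gives 45/56.
E[|U − V| | U + V > 9] = (45/56) / (15/56) = 3.

3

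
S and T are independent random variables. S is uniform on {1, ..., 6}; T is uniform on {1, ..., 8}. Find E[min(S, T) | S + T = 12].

5

Outcomes with S + T = 12: (4,8), (5,7), (6,6), each with probability 1/48.
E[min(S, T) | S + T = 12] = (4 + 5 + 6) / 3 = 5.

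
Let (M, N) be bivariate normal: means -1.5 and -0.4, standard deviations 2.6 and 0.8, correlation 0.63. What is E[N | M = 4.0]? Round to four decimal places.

0.6662

E[N | M=x] = μ_N + ρ(σ_N/σ_M)(x − μ_M) for jointly normal variables.
E[N | M=4.0] = -0.4 + (0.63)·(0.8/2.6)·(4.0 − (-1.5)) = -0.4 + (0.19385)·(5.5) = 0.6662.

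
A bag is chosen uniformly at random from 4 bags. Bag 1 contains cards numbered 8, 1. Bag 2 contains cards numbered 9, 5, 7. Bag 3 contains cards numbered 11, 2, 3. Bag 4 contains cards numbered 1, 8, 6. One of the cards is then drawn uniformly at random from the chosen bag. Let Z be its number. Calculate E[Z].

E[Z | bag 1] = (8+1)/2 = 9/2.
E[Z | bag 2] = (9+5+7)/3 = 7.
E[Z | bag 3] = (11+2+3)/3 = 16/3.
E[Z | bag 4] = (1+8+6)/3 = 5.
E[Z] = (1/4)·(9/2) + (1/4)·(7) + (1/4)·(16/3) + (1/4)·(5) = 131/24.

131/24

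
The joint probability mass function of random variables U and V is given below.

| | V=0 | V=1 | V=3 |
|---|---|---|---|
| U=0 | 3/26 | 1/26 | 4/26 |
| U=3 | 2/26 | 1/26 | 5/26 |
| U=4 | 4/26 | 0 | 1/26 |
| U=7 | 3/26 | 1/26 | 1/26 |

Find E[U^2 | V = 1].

P(V = 1) = 3/26.
Σ U^2·P over the event = 0·(1/26) + 9·(1/26) + 49·(1/26) = 29/13.
E[U^2 | V = 1] = (29/13) / (3/26) = 58/3.

58/3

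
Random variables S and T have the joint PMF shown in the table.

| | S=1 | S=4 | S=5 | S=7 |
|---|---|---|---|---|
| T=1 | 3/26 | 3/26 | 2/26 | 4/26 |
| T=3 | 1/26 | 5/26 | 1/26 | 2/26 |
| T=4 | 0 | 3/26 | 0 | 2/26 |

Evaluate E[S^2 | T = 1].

P(T = 1) = 6/13.
Σ S^2·P over the event = 1·(3/26) + 16·(3/26) + 25·(2/26) + 49·(4/26) = 297/26.
E[S^2 | T = 1] = (297/26) / (6/13) = 99/4.

99/4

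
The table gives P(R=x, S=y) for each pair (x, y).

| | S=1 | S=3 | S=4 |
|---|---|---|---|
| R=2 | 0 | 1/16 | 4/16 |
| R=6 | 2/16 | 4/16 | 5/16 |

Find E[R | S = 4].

P(S = 4) = 9/16.
Summing R·P(R=x,S=y) over the conditioning event gives 19/8.
E[R | S = 4] = (19/8) / (9/16) = 38/9.

38/9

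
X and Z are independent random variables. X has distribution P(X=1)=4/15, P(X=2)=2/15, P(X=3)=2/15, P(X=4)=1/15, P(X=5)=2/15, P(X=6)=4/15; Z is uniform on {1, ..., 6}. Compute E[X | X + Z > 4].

143/36

P(X + Z > 4) = 4/5.
Summing X·P(x,y) over outcomes with X + Z > 4 gives 143/45.
E[X | X + Z > 4] = (143/45) / (4/5) = 143/36.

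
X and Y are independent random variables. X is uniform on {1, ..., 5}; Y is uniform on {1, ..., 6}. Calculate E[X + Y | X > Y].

Outcomes with X > Y: (2,1), (3,1), (3,2), (4,1), (4,2), (4,3), (5,1), (5,2), (5,3), (5,4), each with probability 1/30.
E[X + Y | X > Y] = (3 + 4 + 5 + 5 + 6 + 7 + 6 + 7 + 8 + 9) / 10 = 6.

6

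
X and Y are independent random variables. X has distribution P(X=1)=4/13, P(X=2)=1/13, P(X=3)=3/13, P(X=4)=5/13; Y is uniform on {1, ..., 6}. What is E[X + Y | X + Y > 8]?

122/13

P(X + Y > 8) = 1/6.
Summing (X+Y)·P(x,y) over outcomes with X + Y > 8 gives 61/39.
E[X + Y | X + Y > 8] = (61/39) / (1/6) = 122/13.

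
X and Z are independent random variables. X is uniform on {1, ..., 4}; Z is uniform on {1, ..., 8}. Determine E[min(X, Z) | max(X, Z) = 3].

9/5

Outcomes with max(X, Z) = 3: (1,3), (2,3), (3,1), (3,2), (3,3), each with probability 1/32.
E[min(X, Z) | max(X, Z) = 3] = (1 + 2 + 1 + 2 + 3) / 5 = 9/5.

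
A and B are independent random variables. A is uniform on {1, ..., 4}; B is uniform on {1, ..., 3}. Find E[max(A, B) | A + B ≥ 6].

P(A + B ≥ 6) = 1/4.
Summing max(A,B)·P(x,y) over outcomes with A + B ≥ 6 gives 11/12.
E[max(A, B) | A + B ≥ 6] = (11/12) / (1/4) = 11/3.

11/3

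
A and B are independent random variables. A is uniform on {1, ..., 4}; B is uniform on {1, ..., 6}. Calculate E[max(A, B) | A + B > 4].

9/2

P(A + B > 4) = 3/4.
Summing max(A,B)·P(x,y) over outcomes with A + B > 4 gives 27/8.
E[max(A, B) | A + B > 4] = (27/8) / (3/4) = 9/2.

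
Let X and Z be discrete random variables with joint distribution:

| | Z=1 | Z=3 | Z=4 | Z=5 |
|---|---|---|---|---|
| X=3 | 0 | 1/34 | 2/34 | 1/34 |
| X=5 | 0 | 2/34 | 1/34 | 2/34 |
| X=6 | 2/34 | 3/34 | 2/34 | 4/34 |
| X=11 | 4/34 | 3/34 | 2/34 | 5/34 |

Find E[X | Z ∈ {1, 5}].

74/9

P(Z ∈ {1, 5}) = 9/17.
Σ X·P over the event = 3·(1/34) + 5·(2/34) + 6·(2/34) + 6·(4/34) + 11·(4/34) + 11·(5/34) = 74/17.
E[X | Z ∈ {1, 5}] = (74/17) / (9/17) = 74/9.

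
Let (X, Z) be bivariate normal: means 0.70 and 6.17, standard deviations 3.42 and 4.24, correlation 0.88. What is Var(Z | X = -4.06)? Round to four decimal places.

Var(Z | X=x) = (1 − ρ²)·σ_Z².
Var(Z | X=-4.06) = (4.24)²·(1 − (0.88)²) = 17.9776·0.2256 = 4.0557.

4.0557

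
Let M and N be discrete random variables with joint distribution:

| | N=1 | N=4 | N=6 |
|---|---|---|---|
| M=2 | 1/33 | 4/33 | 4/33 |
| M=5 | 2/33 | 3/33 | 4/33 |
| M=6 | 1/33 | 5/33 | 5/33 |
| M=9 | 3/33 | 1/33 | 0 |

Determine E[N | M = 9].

P(M = 9) = 4/33.
Σ N·P over the event = 1·(3/33) + 4·(1/33) = 7/33.
E[N | M = 9] = (7/33) / (4/33) = 7/4.

7/4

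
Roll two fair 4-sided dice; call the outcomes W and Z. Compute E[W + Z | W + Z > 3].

72/13

P(W + Z > 3) = 13/16.
Summing (W+Z)·P(x,y) over outcomes with W + Z > 3 gives 9/2.
E[W + Z | W + Z > 3] = (9/2) / (13/16) = 72/13.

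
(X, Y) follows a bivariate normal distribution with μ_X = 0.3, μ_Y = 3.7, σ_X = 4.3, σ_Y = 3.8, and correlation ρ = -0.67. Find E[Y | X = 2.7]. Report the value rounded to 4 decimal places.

2.2790

The regression of Y on X has slope ρ·σ_Y/σ_X and passes through (μ_X, μ_Y).
E[Y | X=2.7] = 3.7 + (-0.67)·(3.8/4.3)·(2.7 − (0.3)) = 3.7 + (-0.59209)·(2.4) = 2.2790.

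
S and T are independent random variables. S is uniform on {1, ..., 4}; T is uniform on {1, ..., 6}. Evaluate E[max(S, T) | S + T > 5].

67/14

P(S + T > 5) = 7/12.
Summing max(S,T)·P(x,y) over outcomes with S + T > 5 gives 67/24.
E[max(S, T) | S + T > 5] = (67/24) / (7/12) = 67/14.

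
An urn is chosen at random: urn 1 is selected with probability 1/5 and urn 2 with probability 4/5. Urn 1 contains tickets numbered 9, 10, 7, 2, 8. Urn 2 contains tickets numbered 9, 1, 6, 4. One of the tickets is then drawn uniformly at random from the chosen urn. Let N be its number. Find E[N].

136/25

E[N | urn 1] = (9+10+7+2+8)/5 = 36/5.
E[N | urn 2] = (9+1+6+4)/4 = 5.
By the law of total expectation,
E[N] = (1/5)·(36/5) + (4/5)·(5) = 136/25.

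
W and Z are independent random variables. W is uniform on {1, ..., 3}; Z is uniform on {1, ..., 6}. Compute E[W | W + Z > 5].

Outcomes with W + Z > 5: (1,5), (1,6), (2,4), (2,5), (2,6), (3,3), (3,4), (3,5), (3,6), each with probability 1/18.
E[W | W + Z > 5] = (1 + 1 + 2 + 2 + 2 + 3 + 3 + 3 + 3) / 9 = 20/9.

20/9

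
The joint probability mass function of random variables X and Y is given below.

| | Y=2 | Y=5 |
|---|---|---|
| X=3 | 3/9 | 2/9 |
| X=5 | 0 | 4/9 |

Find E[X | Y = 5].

13/3

P(Y = 5) = 2/3.
Σ X·P over the event = 3·(2/9) + 5·(4/9) = 26/9.
E[X | Y = 5] = (26/9) / (2/3) = 13/3.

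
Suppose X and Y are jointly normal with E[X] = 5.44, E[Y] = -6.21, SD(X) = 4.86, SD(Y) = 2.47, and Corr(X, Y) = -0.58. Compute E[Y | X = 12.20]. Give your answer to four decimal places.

-8.2027

For a bivariate normal, E[Y | X=x] = μ_Y + ρ·(σ_Y/σ_X)·(x − μ_X).
E[Y | X=12.20] = -6.21 + (-0.58)·(2.47/4.86)·(12.20 − (5.44)) = -6.21 + (-0.294774)·(6.76) = -8.2027.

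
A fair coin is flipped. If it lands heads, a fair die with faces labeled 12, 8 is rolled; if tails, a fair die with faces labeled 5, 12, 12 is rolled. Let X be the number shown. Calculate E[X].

59/6

E[X | heads] = (12+8)/2 = 10.
E[X | tails] = (5+12+12)/3 = 29/3.
E[X] = (1/2)·(10) + (1/2)·(29/3) = 59/6.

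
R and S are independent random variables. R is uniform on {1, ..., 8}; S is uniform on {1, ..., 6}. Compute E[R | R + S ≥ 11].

Outcomes with R + S ≥ 11: (5,6), (6,5), (6,6), (7,4), (7,5), (7,6), (8,3), (8,4), (8,5), (8,6), each with probability 1/48.
E[R | R + S ≥ 11] = (5 + 6 + 6 + 7 + 7 + 7 + 8 + 8 + 8 + 8) / 10 = 7.

7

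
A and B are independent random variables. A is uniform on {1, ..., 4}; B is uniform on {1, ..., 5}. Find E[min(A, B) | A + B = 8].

Outcomes with A + B = 8: (3,5), (4,4), each with probability 1/20.
E[min(A, B) | A + B = 8] = (3 + 4) / 2 = 7/2.

7/2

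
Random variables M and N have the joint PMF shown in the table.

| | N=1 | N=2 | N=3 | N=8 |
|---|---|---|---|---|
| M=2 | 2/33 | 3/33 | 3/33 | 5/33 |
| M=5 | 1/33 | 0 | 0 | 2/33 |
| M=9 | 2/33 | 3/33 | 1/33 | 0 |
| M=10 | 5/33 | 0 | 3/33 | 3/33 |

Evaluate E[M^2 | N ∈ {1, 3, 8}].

54

P(N ∈ {1, 3, 8}) = 9/11.
Summing M^2·P(M=x,N=y) over the conditioning event gives 486/11.
E[M^2 | N ∈ {1, 3, 8}] = (486/11) / (9/11) = 54.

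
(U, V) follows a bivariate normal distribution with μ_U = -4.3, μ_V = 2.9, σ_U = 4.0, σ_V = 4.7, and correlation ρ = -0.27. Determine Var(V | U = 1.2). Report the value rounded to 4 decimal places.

Var(V | U=x) = (1 − ρ²)·σ_V².
Var(V | U=1.2) = (4.7)²·(1 − (-0.27)²) = 22.09·0.9271 = 20.4796.

20.4796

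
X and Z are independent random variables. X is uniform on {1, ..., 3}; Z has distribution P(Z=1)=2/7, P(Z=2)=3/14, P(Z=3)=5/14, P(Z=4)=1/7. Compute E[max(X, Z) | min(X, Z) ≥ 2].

P(min(X, Z) ≥ 2) = 10/21.
Summing max(X,Z)·P(x,y) over outcomes with min(X, Z) ≥ 2 gives 61/42.
E[max(X, Z) | min(X, Z) ≥ 2] = (61/42) / (10/21) = 61/20.

61/20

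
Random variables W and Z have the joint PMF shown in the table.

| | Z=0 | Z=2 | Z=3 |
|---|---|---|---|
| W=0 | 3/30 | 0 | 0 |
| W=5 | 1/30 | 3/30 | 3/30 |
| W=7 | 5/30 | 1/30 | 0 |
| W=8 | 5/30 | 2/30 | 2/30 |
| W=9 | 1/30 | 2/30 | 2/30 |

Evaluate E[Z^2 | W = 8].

P(W = 8) = 3/10.
Σ Z^2·P over the event = 0·(5/30) + 4·(2/30) + 9·(2/30) = 13/15.
E[Z^2 | W = 8] = (13/15) / (3/10) = 26/9.

26/9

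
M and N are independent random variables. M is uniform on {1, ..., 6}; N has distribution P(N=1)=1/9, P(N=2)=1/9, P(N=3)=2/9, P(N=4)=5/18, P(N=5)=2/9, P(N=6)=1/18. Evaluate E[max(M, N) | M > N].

P(M > N) = 11/27.
Summing max(M,N)·P(x,y) over outcomes with M > N gives 215/108.
E[max(M, N) | M > N] = (215/108) / (11/27) = 215/44.

215/44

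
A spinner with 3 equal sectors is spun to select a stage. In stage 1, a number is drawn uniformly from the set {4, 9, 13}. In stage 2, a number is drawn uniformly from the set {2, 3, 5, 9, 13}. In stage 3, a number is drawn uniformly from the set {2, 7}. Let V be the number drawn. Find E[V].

E[V | stage 1] = (4+9+13)/3 = 26/3.
E[V | stage 2] = (2+3+5+9+13)/5 = 32/5.
E[V | stage 3] = (2+7)/2 = 9/2.
E[V] = (1/3)·(26/3) + (1/3)·(32/5) + (1/3)·(9/2) = 587/90.

587/90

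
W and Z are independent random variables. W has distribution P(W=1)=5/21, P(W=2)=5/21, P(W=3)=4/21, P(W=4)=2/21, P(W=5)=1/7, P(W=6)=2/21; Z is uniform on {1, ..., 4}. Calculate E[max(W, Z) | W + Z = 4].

P(W + Z = 4) = 1/6.
Summing max(W,Z)·P(x,y) over outcomes with W + Z = 4 gives 37/84.
E[max(W, Z) | W + Z = 4] = (37/84) / (1/6) = 37/14.

37/14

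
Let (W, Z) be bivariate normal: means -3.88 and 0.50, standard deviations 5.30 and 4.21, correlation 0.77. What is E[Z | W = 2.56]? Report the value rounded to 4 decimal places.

The regression of Z on W has slope ρ·σ_Z/σ_W and passes through (μ_W, μ_Z).
E[Z | W=2.56] = 0.50 + (0.77)·(4.21/5.30)·(2.56 − (-3.88)) = 0.50 + (0.61164)·(6.44) = 4.4390.

4.4390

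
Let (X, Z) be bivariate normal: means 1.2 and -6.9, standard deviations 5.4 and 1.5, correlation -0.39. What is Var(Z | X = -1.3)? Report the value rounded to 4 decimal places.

1.9078

For a bivariate normal, Var(Z | X=x) = σ_Z²(1 − ρ²).
Var(Z | X=-1.3) = (1.5)²·(1 − (-0.39)²) = 2.25·0.8479 = 1.9078.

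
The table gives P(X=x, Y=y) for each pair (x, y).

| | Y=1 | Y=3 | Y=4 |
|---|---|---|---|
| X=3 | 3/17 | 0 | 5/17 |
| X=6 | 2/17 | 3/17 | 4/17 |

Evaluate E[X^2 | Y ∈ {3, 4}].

P(Y ∈ {3, 4}) = 12/17.
Σ X^2·P over the event = 9·(5/17) + 36·(3/17) + 36·(4/17) = 297/17.
E[X^2 | Y ∈ {3, 4}] = (297/17) / (12/17) = 99/4.

99/4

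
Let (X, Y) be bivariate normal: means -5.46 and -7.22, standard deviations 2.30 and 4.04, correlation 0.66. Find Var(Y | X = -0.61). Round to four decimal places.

Var(Y | X=x) = (1 − ρ²)·σ_Y².
Var(Y | X=-0.61) = (4.04)²·(1 − (0.66)²) = 16.3216·0.5644 = 9.2119.

9.2119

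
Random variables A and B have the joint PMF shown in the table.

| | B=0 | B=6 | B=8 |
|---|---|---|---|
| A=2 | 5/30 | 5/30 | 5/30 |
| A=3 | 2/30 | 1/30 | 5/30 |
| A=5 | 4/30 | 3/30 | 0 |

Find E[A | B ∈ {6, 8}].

53/19

P(B ∈ {6, 8}) = 19/30.
Σ A·P over the event = 2·(5/30) + 2·(5/30) + 3·(1/30) + 3·(5/30) + 5·(3/30) = 53/30.
E[A | B ∈ {6, 8}] = (53/30) / (19/30) = 53/19.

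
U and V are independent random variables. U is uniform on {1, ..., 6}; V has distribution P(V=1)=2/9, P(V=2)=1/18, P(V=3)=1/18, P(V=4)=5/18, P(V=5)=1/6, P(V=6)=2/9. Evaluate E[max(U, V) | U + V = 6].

P(U + V = 6) = 7/54.
Summing max(U,V)·P(x,y) over outcomes with U + V = 6 gives 31/54.
E[max(U, V) | U + V = 6] = (31/54) / (7/54) = 31/7.

31/7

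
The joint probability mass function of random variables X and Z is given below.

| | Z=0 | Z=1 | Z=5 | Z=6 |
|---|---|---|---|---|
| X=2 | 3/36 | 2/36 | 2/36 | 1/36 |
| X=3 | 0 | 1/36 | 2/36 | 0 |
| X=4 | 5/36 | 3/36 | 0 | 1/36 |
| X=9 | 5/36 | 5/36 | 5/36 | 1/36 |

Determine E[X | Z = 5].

55/9

P(Z = 5) = 1/4.
Summing X·P(X=x,Z=y) over the conditioning event gives 55/36.
E[X | Z = 5] = (55/36) / (1/4) = 55/9.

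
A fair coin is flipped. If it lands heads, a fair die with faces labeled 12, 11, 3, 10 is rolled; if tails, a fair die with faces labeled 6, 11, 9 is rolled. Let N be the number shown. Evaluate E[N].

E[N | heads] = (12+11+3+10)/4 = 9.
E[N | tails] = (6+11+9)/3 = 26/3.
E[N] = (1/2)·(9) + (1/2)·(26/3) = 53/6.

53/6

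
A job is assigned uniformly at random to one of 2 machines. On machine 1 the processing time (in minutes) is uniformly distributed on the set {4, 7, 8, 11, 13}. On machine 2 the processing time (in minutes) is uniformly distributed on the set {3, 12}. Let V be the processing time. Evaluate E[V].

E[V | machine 1] = (4+7+8+11+13)/5 = 43/5.
E[V | machine 2] = (3+12)/2 = 15/2.
By the law of total expectation,
E[V] = (1/2)·(43/5) + (1/2)·(15/2) = 161/20.

161/20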